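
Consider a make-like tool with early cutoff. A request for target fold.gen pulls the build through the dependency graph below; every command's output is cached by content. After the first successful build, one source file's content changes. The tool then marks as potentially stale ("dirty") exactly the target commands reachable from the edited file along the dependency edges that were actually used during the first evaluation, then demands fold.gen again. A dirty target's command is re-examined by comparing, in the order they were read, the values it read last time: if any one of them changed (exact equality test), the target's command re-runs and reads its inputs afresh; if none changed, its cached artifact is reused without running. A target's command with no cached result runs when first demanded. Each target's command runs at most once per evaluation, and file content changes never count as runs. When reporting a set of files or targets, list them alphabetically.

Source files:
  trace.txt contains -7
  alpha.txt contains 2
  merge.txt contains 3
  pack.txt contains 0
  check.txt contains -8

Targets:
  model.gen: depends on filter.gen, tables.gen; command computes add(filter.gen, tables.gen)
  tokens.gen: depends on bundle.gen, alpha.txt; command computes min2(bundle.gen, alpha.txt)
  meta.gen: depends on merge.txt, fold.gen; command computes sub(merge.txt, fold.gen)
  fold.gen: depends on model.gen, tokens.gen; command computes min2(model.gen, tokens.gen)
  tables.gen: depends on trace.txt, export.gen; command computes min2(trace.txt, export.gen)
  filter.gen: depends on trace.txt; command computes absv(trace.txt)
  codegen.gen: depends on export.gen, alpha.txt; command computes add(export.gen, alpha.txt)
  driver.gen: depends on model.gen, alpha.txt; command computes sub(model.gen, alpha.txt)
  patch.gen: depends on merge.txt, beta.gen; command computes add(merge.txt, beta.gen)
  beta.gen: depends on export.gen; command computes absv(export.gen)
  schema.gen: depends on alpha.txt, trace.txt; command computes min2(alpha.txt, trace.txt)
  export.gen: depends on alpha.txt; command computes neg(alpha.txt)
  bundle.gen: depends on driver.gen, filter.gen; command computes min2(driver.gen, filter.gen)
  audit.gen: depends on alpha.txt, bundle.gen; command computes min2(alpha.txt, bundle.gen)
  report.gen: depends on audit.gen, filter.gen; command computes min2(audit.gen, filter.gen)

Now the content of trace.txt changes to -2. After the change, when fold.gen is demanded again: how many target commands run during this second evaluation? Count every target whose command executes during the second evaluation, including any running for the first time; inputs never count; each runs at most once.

First demand of the output computes:
  export.gen = neg(2) = -2
  filter.gen = absv(-7) = 7
  tables.gen = min2(-7, -2) = -7
  model.gen = add(7, -7) = 0
  driver.gen = sub(0, 2) = -2
  bundle.gen = min2(-2, 7) = -2
  tokens.gen = min2(-2, 2) = -2
  fold.gen = min2(0, -2) = -2

After the edit, cleaning proceeds:
  filter.gen: a read changed (trace.txt -7->-2) — executes, giving 2.
  tables.gen: a read changed (trace.txt -7->-2) — executes, giving -2.
  model.gen: a read changed (filter.gen 7->2; tables.gen -7->-2) — executes, giving 0 — identical to its old value.
  driver.gen: dirty, but its reads are unchanged (model.gen unchanged, alpha.txt unchanged); cached -2 stands.
  bundle.gen: a read changed (filter.gen 7->2) — executes, giving -2 — identical to its old value.
  tokens.gen: dirty, but its reads are unchanged (bundle.gen unchanged, alpha.txt unchanged); cached -2 stands.
  fold.gen: dirty, but its reads are unchanged (model.gen unchanged, tokens.gen unchanged); cached -2 stands.

Note where the cutoff bites: driver.gen is checked, finds nothing changed, and keeps its cache.

4 target commands run: bundle.gen, filter.gen, model.gen, tables.gen.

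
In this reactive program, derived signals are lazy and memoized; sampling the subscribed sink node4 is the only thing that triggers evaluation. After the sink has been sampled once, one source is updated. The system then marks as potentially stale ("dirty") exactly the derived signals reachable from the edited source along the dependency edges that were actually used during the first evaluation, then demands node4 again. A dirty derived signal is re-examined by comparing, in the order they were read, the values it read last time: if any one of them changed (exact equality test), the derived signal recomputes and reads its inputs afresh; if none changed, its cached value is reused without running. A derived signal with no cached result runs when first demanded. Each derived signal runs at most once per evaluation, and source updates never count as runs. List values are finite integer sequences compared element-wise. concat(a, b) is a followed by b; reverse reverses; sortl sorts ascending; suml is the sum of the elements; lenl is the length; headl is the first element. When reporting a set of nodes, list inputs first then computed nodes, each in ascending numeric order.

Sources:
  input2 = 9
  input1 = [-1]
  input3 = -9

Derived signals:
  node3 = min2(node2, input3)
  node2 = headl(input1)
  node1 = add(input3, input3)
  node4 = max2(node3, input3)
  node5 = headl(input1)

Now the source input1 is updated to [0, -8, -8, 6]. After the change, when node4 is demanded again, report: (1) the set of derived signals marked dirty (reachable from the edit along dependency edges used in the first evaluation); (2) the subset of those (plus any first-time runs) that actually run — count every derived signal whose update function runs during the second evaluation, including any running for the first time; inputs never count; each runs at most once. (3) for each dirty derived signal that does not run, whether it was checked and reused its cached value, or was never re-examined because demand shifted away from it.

The edit dirties: node2, node3, node4.
2 derived signals run: node2, node3.
Cache hits after checking: node4.
Note the absorption at node3: it re-runs yet its value is the same, leaving the output's value untouched.

First demand of the output computes:
  node2 = headl([-1]) = -1
  node3 = min2(-1, -9) = -9
  node4 = max2(-9, -9) = -9

After the edit, cleaning proceeds:
  node2: a read changed (input1 [-1]->[0, -8, -8, 6]) — executes, giving 0.
  node3: a read changed (node2 -1->0) — executes, giving -9 — identical to its old value.
  node4: dirty, but its reads are unchanged (node3 unchanged, input3 unchanged); cached -9 stands.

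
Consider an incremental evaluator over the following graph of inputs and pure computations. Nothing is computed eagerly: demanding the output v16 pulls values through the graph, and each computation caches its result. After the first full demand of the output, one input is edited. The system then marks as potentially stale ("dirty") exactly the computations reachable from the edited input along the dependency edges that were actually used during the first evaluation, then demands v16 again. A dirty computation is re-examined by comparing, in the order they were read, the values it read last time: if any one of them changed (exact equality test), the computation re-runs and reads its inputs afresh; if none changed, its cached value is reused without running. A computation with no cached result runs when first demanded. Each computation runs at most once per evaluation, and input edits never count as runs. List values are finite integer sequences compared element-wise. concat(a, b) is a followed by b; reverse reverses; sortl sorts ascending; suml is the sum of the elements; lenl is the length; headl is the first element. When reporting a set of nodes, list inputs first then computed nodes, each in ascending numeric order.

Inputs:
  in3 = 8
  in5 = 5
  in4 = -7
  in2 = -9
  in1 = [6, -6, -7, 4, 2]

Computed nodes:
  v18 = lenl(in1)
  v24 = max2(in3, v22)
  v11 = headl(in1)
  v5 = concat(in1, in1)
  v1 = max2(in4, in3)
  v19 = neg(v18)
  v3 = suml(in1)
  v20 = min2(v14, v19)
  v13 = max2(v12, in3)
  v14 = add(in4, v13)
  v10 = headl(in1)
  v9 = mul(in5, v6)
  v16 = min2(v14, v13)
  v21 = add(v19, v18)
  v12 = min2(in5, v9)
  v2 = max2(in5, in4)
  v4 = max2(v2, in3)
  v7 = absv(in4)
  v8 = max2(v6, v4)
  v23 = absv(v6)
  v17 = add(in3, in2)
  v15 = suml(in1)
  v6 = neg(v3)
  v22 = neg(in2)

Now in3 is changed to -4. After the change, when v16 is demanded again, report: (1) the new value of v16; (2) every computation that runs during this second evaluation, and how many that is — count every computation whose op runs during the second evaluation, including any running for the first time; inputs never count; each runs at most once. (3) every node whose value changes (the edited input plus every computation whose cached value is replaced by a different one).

v16 now evaluates to -2.
Run set: v13, v14, v16 (3 run).
Changed values: in3, v13, v14, v16.

Initial pass — values computed on the first demand:
  v3 = suml([6, -6, -7, 4, 2]) = -1
  v6 = neg(-1) = 1
  v9 = mul(5, 1) = 5
  v12 = min2(5, 5) = 5
  v13 = max2(5, 8) = 8
  v14 = add(-7, 8) = 1
  v16 = min2(1, 8) = 1

Second demand — change propagation:
  v13: re-runs because in3 8->-4; new result 5.
  v14: re-runs because v13 8->5; new result -2.
  v16: re-runs because v14 1->-2; v13 8->5; new result -2.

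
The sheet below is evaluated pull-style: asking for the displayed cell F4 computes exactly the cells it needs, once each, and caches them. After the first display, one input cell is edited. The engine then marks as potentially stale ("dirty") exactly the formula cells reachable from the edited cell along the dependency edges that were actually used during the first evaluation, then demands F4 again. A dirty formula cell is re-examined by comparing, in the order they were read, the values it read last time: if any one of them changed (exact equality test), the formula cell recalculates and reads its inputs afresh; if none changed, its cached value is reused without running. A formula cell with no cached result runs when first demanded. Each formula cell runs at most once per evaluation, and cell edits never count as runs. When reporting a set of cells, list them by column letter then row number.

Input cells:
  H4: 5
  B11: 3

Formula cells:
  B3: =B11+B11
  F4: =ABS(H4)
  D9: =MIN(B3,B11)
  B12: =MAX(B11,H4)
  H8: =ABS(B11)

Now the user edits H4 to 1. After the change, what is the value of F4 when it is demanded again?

Demanding F4 again yields 1.

First demand of the output computes:
  F4 = ABS(5) = 5

After the edit, cleaning proceeds:
  F4: a read changed (H4 5->1) — executes, giving 1.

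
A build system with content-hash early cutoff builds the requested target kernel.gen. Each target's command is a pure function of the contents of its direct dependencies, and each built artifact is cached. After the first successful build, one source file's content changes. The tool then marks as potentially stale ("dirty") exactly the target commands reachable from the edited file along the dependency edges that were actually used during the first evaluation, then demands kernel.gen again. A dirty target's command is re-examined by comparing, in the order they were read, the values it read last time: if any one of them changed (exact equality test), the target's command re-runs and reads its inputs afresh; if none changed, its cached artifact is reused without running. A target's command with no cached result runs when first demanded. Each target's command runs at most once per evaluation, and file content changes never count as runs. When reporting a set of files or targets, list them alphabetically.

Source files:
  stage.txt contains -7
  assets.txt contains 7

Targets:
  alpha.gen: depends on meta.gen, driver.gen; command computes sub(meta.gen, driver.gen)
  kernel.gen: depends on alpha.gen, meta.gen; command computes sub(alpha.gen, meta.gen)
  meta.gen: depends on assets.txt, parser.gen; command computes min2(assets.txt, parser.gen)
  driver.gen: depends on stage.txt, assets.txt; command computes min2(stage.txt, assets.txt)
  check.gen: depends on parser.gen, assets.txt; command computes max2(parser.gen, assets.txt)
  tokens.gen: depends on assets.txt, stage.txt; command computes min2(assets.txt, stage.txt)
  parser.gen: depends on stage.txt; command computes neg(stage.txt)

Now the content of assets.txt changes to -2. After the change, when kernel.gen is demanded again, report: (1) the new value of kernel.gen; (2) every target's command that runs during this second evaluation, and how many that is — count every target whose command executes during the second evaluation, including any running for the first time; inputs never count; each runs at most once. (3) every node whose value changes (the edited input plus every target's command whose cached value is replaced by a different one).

New value of kernel.gen: 7.
Target commands that run: alpha.gen, driver.gen, kernel.gen, meta.gen — 4 in total.
Values that change: alpha.gen, assets.txt, meta.gen.

First evaluation (everything demanded from the output):
  driver.gen = min2(-7, 7) = -7
  parser.gen = neg(-7) = 7
  meta.gen = min2(7, 7) = 7
  alpha.gen = sub(7, -7) = 14
  kernel.gen = sub(14, 7) = 7

Propagation after the edit:
  driver.gen: runs — assets.txt 7->-2; result -7 (same value as before).
  meta.gen: runs — assets.txt 7->-2; result -2.
  alpha.gen: runs — meta.gen 7->-2; result 5.
  kernel.gen: runs — alpha.gen 14->5; meta.gen 7->-2; result 7 (same value as before).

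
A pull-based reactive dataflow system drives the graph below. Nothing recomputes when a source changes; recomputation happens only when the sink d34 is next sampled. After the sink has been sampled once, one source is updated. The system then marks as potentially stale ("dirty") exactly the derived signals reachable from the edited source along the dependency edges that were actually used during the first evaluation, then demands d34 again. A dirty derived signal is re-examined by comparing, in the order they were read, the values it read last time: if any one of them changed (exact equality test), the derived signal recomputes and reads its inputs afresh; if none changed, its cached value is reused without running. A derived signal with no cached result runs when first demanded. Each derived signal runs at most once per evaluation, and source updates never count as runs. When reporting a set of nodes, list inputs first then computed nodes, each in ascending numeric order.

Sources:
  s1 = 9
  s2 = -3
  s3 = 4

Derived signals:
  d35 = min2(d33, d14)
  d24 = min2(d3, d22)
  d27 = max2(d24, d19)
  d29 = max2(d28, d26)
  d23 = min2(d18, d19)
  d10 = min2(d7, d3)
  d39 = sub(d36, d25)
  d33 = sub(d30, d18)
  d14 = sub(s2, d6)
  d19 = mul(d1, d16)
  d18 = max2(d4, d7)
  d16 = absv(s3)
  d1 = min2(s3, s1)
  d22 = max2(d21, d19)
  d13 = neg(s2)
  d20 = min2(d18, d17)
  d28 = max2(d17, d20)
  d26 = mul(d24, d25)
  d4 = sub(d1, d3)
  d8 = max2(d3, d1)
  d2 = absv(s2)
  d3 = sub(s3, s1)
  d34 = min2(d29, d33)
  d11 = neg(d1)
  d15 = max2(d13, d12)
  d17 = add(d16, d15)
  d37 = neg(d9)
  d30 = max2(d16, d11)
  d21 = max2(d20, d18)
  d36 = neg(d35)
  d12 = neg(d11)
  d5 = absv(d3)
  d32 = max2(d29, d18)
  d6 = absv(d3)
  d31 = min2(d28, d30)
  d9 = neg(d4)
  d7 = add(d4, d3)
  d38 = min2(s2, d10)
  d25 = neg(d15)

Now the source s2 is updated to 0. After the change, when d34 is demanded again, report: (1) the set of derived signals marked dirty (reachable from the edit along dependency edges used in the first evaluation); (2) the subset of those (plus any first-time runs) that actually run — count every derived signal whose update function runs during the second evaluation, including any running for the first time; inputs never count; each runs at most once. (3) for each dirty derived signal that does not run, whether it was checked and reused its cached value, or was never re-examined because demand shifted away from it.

First evaluation (everything demanded from the output):
  d1 = min2(4, 9) = 4
  d3 = sub(4, 9) = -5
  d4 = sub(4, -5) = 9
  d7 = add(9, -5) = 4
  d11 = neg(4) = -4
  d12 = neg(-4) = 4
  d13 = neg(-3) = 3
  d15 = max2(3, 4) = 4
  d16 = absv(4) = 4
  d17 = add(4, 4) = 8
  d18 = max2(9, 4) = 9
  d19 = mul(4, 4) = 16
  d20 = min2(9, 8) = 8
  d21 = max2(8, 9) = 9
  d22 = max2(9, 16) = 16
  d24 = min2(-5, 16) = -5
  d25 = neg(4) = -4
  d26 = mul(-5, -4) = 20
  d28 = max2(8, 8) = 8
  d29 = max2(8, 20) = 20
  d30 = max2(4, -4) = 4
  d33 = sub(4, 9) = -5
  d34 = min2(20, -5) = -5

Propagation after the edit:
  d13: runs — s2 -3->0; result 0.
  d15: runs — d13 3->0; result 4 (same value as before).
  d17: checked — values it read are unchanged (d16 unchanged, d15 unchanged); reused cached 8 without running.
  d20: checked — values it read are unchanged (d18 unchanged, d17 unchanged); reused cached 8 without running.
  d21: checked — values it read are unchanged (d20 unchanged, d18 unchanged); reused cached 9 without running.
  d22: checked — values it read are unchanged (d21 unchanged, d19 unchanged); reused cached 16 without running.
  d24: checked — values it read are unchanged (d3 unchanged, d22 unchanged); reused cached -5 without running.
  d25: checked — values it read are unchanged (d15 unchanged); reused cached -4 without running.
  d26: checked — values it read are unchanged (d24 unchanged, d25 unchanged); reused cached 20 without running.
  d28: checked — values it read are unchanged (d17 unchanged, d20 unchanged); reused cached 8 without running.
  d29: checked — values it read are unchanged (d28 unchanged, d26 unchanged); reused cached 20 without running.
  d34: checked — values it read are unchanged (d29 unchanged, d33 unchanged); reused cached -5 without running.

Key observation: the change is absorbed at d15 — it re-runs but produces the same value, and the output's value is unchanged.

Marked dirty: d13, d15, d17, d20, d21, d22, d24, d25, d26, d28, d29, d34.
Derived signals that run: d13, d15 — 2 in total.
Checked but reused from cache: d17, d20, d21, d22, d24, d25, d26, d28, d29, d34.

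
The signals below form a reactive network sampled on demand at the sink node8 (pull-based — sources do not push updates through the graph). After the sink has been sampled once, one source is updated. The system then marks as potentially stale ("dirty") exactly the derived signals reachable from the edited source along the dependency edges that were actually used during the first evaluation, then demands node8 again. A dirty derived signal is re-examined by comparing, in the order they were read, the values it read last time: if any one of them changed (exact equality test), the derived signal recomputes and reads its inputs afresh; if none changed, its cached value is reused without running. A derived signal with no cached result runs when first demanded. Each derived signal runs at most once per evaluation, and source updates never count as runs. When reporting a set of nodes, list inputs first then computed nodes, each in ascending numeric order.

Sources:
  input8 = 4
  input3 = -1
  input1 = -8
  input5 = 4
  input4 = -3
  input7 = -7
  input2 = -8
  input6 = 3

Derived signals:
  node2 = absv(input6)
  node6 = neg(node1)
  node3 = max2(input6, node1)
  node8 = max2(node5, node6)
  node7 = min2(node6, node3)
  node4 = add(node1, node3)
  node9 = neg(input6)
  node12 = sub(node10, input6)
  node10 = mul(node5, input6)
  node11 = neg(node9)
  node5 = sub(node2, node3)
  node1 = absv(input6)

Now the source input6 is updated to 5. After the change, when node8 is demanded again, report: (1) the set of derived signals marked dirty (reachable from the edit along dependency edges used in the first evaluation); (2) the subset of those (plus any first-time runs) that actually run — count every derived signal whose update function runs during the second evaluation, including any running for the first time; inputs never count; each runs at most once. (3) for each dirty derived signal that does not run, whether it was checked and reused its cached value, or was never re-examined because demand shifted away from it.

Dirty set: node1, node2, node3, node5, node6, node8.
Run set: node1, node2, node3, node5, node6, node8 (6 run).
All dirty derived signals ended up running.

Initial pass — values computed on the first demand:
  node1 = absv(3) = 3
  node2 = absv(3) = 3
  node3 = max2(3, 3) = 3
  node5 = sub(3, 3) = 0
  node6 = neg(3) = -3
  node8 = max2(0, -3) = 0

Second demand — change propagation:
  node1: re-runs because input6 3->5; new result 5.
  node2: re-runs because input6 3->5; new result 5.
  node3: re-runs because input6 3->5; node1 3->5; new result 5.
  node5: re-runs because node2 3->5; node3 3->5; new result 0 (unchanged).
  node6: re-runs because node1 3->5; new result -5.
  node8: re-runs because node6 -3->-5; new result 0 (unchanged).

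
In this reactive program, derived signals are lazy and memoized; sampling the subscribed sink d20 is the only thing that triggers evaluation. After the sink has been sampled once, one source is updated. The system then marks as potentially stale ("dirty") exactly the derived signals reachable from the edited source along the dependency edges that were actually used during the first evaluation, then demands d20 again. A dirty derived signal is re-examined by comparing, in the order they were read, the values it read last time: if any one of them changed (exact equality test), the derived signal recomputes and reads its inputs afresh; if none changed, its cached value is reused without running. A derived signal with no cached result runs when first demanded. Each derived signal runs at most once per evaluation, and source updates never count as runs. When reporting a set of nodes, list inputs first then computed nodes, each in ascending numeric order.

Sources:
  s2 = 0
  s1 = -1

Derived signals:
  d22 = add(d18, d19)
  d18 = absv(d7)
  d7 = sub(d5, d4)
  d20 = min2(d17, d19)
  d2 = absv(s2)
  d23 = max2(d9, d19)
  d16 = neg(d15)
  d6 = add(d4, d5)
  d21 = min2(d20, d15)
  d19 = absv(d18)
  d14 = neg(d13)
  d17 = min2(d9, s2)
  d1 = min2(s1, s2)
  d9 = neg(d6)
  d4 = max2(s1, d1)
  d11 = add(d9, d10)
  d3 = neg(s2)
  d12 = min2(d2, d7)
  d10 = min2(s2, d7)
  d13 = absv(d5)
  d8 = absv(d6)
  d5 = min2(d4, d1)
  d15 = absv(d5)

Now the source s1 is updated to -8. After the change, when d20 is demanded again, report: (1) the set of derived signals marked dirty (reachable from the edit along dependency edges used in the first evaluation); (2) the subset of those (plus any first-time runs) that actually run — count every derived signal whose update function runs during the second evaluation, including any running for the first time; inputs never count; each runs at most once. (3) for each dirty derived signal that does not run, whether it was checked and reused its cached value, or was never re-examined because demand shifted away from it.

The edit dirties: d1, d4, d5, d6, d7, d9, d17, d18, d19, d20.
7 derived signals run: d1, d4, d5, d6, d7, d9, d17.
Cache hits after checking: d18, d19, d20.
Note where the cutoff bites: d18 is checked, finds nothing changed, and keeps its cache.

First demand of the output computes:
  d1 = min2(-1, 0) = -1
  d4 = max2(-1, -1) = -1
  d5 = min2(-1, -1) = -1
  d6 = add(-1, -1) = -2
  d7 = sub(-1, -1) = 0
  d9 = neg(-2) = 2
  d17 = min2(2, 0) = 0
  d18 = absv(0) = 0
  d19 = absv(0) = 0
  d20 = min2(0, 0) = 0

After the edit, cleaning proceeds:
  d1: a read changed (s1 -1->-8) — executes, giving -8.
  d4: a read changed (s1 -1->-8; d1 -1->-8) — executes, giving -8.
  d5: a read changed (d4 -1->-8; d1 -1->-8) — executes, giving -8.
  d6: a read changed (d4 -1->-8; d5 -1->-8) — executes, giving -16.
  d7: a read changed (d5 -1->-8; d4 -1->-8) — executes, giving 0 — identical to its old value.
  d9: a read changed (d6 -2->-16) — executes, giving 16.
  d17: a read changed (d9 2->16) — executes, giving 0 — identical to its old value.
  d18: dirty, but its reads are unchanged (d7 unchanged); cached 0 stands.
  d19: dirty, but its reads are unchanged (d18 unchanged); cached 0 stands.
  d20: dirty, but its reads are unchanged (d17 unchanged, d19 unchanged); cached 0 stands.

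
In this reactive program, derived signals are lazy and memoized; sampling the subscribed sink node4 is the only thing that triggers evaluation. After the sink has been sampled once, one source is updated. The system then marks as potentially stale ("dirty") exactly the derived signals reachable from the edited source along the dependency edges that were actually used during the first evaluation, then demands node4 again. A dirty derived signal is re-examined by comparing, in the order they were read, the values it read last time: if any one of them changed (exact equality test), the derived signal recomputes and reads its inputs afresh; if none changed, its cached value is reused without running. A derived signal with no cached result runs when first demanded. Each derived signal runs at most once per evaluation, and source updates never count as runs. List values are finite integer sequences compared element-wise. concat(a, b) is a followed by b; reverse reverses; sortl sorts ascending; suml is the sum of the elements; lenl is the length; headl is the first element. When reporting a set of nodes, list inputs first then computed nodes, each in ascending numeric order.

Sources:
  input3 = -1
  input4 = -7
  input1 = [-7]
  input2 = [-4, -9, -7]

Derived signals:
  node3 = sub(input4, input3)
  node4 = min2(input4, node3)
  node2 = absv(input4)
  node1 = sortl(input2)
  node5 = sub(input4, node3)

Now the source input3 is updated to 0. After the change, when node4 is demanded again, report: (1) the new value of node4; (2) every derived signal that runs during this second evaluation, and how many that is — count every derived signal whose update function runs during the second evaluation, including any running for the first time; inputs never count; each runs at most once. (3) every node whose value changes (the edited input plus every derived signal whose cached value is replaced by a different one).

Demanding node4 again yields -7.
2 derived signals run: node3, node4.
The nodes whose values change: input3, node3.

First demand of the output computes:
  node3 = sub(-7, -1) = -6
  node4 = min2(-7, -6) = -7

After the edit, cleaning proceeds:
  node3: a read changed (input3 -1->0) — executes, giving -7.
  node4: a read changed (node3 -6->-7) — executes, giving -7 — identical to its old value.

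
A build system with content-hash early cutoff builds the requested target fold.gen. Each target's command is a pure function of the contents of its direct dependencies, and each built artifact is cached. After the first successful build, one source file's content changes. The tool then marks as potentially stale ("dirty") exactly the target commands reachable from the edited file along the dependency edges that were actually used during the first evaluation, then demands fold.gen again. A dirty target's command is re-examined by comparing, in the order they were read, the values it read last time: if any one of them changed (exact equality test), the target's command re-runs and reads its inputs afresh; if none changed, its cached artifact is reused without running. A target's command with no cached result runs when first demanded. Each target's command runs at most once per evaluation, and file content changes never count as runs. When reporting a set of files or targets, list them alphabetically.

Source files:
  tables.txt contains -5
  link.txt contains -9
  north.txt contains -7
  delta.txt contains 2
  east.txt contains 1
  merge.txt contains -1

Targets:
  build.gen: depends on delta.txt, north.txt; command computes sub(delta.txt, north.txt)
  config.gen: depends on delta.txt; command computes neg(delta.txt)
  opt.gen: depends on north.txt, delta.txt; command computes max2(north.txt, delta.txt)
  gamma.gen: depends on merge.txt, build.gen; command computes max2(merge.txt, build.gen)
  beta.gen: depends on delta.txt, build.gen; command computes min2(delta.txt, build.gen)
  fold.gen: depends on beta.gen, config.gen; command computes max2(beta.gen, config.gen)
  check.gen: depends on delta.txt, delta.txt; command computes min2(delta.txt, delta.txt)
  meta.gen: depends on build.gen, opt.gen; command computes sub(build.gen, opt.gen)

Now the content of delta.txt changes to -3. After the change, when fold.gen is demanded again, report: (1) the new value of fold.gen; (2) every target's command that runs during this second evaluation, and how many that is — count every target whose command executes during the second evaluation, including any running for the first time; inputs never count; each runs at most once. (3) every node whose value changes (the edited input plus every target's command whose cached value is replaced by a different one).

First evaluation (everything demanded from the output):
  build.gen = sub(2, -7) = 9
  beta.gen = min2(2, 9) = 2
  config.gen = neg(2) = -2
  fold.gen = max2(2, -2) = 2

Propagation after the edit:
  build.gen: runs — delta.txt 2->-3; result 4.
  beta.gen: runs — delta.txt 2->-3; build.gen 9->4; result -3.
  config.gen: runs — delta.txt 2->-3; result 3.
  fold.gen: runs — beta.gen 2->-3; config.gen -2->3; result 3.

New value of fold.gen: 3.
Target commands that run: beta.gen, build.gen, config.gen, fold.gen — 4 in total.
Values that change: beta.gen, build.gen, config.gen, delta.txt, fold.gen.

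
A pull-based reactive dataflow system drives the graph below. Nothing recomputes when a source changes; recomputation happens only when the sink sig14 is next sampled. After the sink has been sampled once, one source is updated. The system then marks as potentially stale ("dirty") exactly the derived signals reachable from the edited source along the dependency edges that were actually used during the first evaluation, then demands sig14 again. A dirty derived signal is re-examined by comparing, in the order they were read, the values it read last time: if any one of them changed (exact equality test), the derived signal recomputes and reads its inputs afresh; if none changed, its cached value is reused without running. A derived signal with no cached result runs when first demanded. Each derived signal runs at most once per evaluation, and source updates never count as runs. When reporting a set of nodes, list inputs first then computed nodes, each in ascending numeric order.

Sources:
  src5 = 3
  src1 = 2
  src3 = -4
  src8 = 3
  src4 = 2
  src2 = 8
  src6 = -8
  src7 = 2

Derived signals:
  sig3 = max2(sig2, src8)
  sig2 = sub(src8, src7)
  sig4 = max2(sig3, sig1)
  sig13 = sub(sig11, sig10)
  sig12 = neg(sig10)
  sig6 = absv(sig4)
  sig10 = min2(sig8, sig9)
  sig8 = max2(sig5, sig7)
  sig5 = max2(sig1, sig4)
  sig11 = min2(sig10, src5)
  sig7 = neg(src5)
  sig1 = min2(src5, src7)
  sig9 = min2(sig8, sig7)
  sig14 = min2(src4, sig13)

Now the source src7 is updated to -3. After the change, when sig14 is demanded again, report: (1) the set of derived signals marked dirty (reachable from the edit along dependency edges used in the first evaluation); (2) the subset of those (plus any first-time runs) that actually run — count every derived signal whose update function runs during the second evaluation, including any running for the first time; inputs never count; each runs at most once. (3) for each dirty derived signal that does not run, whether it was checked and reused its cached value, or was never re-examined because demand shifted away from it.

Marked dirty: sig1, sig2, sig3, sig4, sig5, sig8, sig9, sig10, sig11, sig13, sig14.
Derived signals that run: sig1, sig2, sig3, sig4, sig5, sig8, sig9, sig10 — 8 in total.
Checked but reused from cache: sig11, sig13, sig14.
Key observation: the cutoff stops propagation at sig11 — its inputs' values are unchanged, so it reuses its cache.

First evaluation (everything demanded from the output):
  sig1 = min2(3, 2) = 2
  sig2 = sub(3, 2) = 1
  sig3 = max2(1, 3) = 3
  sig4 = max2(3, 2) = 3
  sig5 = max2(2, 3) = 3
  sig7 = neg(3) = -3
  sig8 = max2(3, -3) = 3
  sig9 = min2(3, -3) = -3
  sig10 = min2(3, -3) = -3
  sig11 = min2(-3, 3) = -3
  sig13 = sub(-3, -3) = 0
  sig14 = min2(2, 0) = 0

Propagation after the edit:
  sig1: runs — src7 2->-3; result -3.
  sig2: runs — src7 2->-3; result 6.
  sig3: runs — sig2 1->6; result 6.
  sig4: runs — sig3 3->6; sig1 2->-3; result 6.
  sig5: runs — sig1 2->-3; sig4 3->6; result 6.
  sig8: runs — sig5 3->6; result 6.
  sig9: runs — sig8 3->6; result -3 (same value as before).
  sig10: runs — sig8 3->6; result -3 (same value as before).
  sig11: checked — values it read are unchanged (sig10 unchanged, src5 unchanged); reused cached -3 without running.
  sig13: checked — values it read are unchanged (sig11 unchanged, sig10 unchanged); reused cached 0 without running.
  sig14: checked — values it read are unchanged (src4 unchanged, sig13 unchanged); reused cached 0 without running.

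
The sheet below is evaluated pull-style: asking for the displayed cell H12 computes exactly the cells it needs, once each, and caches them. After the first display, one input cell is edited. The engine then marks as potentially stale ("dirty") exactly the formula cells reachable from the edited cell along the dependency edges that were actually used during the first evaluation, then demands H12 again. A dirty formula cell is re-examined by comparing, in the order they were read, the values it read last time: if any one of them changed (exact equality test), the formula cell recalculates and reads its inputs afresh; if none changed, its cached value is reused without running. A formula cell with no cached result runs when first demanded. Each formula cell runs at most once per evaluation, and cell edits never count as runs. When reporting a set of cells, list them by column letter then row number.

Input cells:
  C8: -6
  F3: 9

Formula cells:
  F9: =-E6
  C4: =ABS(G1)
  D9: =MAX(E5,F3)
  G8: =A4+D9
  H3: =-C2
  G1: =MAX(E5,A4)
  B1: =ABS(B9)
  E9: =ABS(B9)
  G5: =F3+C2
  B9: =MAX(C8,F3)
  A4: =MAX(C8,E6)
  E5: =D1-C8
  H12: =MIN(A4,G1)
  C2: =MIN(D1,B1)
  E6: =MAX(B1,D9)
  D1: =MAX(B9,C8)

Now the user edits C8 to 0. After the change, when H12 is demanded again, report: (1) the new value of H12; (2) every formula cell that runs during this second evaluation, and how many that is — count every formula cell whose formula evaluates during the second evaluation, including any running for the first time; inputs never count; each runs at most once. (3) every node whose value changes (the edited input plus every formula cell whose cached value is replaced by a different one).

First demand of the output computes:
  B9 = MAX(-6, 9) = 9
  B1 = ABS(9) = 9
  D1 = MAX(9, -6) = 9
  E5 = 9 - -6 = 15
  D9 = MAX(15, 9) = 15
  E6 = MAX(9, 15) = 15
  A4 = MAX(-6, 15) = 15
  G1 = MAX(15, 15) = 15
  H12 = MIN(15, 15) = 15

After the edit, cleaning proceeds:
  B9: a read changed (C8 -6->0) — executes, giving 9 — identical to its old value.
  B1: dirty, but its reads are unchanged (B9 unchanged); cached 9 stands.
  D1: a read changed (C8 -6->0) — executes, giving 9 — identical to its old value.
  E5: a read changed (C8 -6->0) — executes, giving 9.
  D9: a read changed (E5 15->9) — executes, giving 9.
  E6: a read changed (D9 15->9) — executes, giving 9.
  A4: a read changed (C8 -6->0; E6 15->9) — executes, giving 9.
  G1: a read changed (E5 15->9; A4 15->9) — executes, giving 9.
  H12: a read changed (A4 15->9; G1 15->9) — executes, giving 9.

Note where the cutoff bites: B1 is checked, finds nothing changed, and keeps its cache.

Demanding H12 again yields 9.
8 formula cells run: A4, B9, D1, D9, E5, E6, G1, H12.
The nodes whose values change: A4, C8, D9, E5, E6, G1, H12.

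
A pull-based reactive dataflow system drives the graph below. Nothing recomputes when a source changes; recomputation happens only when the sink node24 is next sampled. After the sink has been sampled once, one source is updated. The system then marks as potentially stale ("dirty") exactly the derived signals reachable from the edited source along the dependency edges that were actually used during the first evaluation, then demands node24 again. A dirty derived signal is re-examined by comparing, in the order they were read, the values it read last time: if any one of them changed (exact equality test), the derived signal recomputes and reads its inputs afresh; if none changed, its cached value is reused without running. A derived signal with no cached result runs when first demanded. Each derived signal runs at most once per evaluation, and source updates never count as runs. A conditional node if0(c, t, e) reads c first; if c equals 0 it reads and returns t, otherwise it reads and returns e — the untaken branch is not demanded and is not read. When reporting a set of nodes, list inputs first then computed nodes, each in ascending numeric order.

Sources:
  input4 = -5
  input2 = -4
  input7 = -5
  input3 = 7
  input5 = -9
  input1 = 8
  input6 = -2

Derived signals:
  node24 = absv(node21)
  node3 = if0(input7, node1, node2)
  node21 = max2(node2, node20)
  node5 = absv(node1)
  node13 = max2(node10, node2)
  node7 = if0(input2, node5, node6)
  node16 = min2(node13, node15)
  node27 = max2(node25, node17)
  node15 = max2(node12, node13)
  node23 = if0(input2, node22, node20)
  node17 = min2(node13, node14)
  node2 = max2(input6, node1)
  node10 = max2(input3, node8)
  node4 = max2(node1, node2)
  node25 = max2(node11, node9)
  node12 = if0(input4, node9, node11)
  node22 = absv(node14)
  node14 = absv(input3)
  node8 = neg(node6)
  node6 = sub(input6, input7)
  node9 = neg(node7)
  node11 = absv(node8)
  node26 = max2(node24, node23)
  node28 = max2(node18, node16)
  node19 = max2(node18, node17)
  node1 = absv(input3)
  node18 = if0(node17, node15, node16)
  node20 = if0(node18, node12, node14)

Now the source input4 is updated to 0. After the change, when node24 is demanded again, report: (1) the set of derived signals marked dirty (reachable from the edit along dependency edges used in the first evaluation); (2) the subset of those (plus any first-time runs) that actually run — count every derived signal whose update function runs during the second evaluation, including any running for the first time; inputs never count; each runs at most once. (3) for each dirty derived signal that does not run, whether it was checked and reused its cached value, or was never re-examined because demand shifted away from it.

First evaluation (everything demanded from the output):
  node1 = absv(7) = 7
  node2 = max2(-2, 7) = 7
  node6 = sub(-2, -5) = 3
  node8 = neg(3) = -3
  node10 = max2(7, -3) = 7
  node11 = absv(-3) = 3
  node12 = if0(input4=-5 -> else branch node11) = 3
  node13 = max2(7, 7) = 7
  node14 = absv(7) = 7
  node15 = max2(3, 7) = 7
  node16 = min2(7, 7) = 7
  node17 = min2(7, 7) = 7
  node18 = if0(node17=7 -> else branch node16) = 7
  node20 = if0(node18=7 -> else branch node14) = 7
  node21 = max2(7, 7) = 7
  node24 = absv(7) = 7

Propagation after the edit:
  node7: demanded for the first time — runs, produces 3.
  node9: demanded for the first time — runs, produces -3.
  node12: runs — input4 -5->0; result -3.
  node15: runs — node12 3->-3; result 7 (same value as before).
  node16: checked — values it read are unchanged (node13 unchanged, node15 unchanged); reused cached 7 without running.
  node18: checked — values it read are unchanged (node17 unchanged, node16 unchanged); reused cached 7 without running.
  node20: checked — values it read are unchanged (node18 unchanged, node14 unchanged); reused cached 7 without running.
  node21: checked — values it read are unchanged (node2 unchanged, node20 unchanged); reused cached 7 without running.
  node24: checked — values it read are unchanged (node21 unchanged); reused cached 7 without running.

Key observation: a condition flipped, so demand reaches new nodes — node7, node9 run for the first time.

Marked dirty: node12, node15, node16, node18, node20, node21, node24.
Derived signals that run: node7, node9, node12, node15 — 4 in total.
Checked but reused from cache: node16, node18, node20, node21, node24.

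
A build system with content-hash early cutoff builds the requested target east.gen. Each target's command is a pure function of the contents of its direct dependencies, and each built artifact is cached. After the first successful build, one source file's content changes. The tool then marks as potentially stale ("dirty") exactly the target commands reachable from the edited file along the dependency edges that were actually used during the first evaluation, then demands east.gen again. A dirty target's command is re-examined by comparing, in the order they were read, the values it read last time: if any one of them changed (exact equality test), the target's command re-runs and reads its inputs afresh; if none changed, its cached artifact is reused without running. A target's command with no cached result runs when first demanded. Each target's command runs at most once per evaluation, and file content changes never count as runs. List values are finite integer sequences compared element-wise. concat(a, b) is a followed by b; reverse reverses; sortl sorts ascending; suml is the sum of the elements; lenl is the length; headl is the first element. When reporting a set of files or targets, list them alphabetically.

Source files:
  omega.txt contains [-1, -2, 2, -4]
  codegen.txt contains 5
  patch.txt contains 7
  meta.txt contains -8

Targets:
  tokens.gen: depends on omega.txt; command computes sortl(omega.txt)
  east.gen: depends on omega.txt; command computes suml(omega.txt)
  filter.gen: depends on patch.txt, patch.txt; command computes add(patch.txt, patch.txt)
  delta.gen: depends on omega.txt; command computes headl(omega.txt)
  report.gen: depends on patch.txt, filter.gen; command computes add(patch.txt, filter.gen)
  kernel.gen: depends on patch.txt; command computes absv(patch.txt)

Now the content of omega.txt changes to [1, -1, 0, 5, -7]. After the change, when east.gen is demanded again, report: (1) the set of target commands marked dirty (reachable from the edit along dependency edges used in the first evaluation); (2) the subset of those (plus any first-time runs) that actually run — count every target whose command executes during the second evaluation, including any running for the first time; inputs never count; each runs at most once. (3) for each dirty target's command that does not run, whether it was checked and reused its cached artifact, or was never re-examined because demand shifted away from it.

Marked dirty: east.gen.
Target commands that run: east.gen — 1 in total.
Every dirty target's command ran.

First evaluation (everything demanded from the output):
  east.gen = suml([-1, -2, 2, -4]) = -5

Propagation after the edit:
  east.gen: runs — omega.txt [-1, -2, 2, -4]->[1, -1, 0, 5, -7]; result -2.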